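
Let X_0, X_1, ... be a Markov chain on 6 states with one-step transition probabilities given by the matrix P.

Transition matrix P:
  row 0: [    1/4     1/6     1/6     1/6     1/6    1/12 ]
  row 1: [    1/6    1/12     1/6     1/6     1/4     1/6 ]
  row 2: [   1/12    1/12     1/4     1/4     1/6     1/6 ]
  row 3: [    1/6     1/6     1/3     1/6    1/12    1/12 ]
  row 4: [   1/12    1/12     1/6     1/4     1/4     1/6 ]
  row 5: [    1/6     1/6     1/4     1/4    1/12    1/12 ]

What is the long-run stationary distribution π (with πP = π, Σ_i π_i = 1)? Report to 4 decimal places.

Balance equations π_j = Σ_i π_i·P[i][j]:
  π_0 = 1/4·π_0 + 1/6·π_1 + 1/12·π_2 + 1/6·π_3 + 1/12·π_4 + 1/6·π_5
  π_1 = 1/6·π_0 + 1/12·π_1 + 1/12·π_2 + 1/6·π_3 + 1/12·π_4 + 1/6·π_5
  π_2 = 1/6·π_0 + 1/6·π_1 + 1/4·π_2 + 1/3·π_3 + 1/6·π_4 + 1/4·π_5
  π_3 = 1/6·π_0 + 1/6·π_1 + 1/4·π_2 + 1/6·π_3 + 1/4·π_4 + 1/4·π_5
  π_4 = 1/6·π_0 + 1/4·π_1 + 1/6·π_2 + 1/12·π_3 + 1/4·π_4 + 1/12·π_5
  normalize: π_0 + π_1 + π_2 + π_3 + π_4 + π_5 = 1
Solving the linear system gives exactly π = [1001/6856, 847/6856, 17459/75416, 180/857, 3063/18854, 867/6856].

π = [0.1460, 0.1235, 0.2315, 0.2100, 0.1625, 0.1265]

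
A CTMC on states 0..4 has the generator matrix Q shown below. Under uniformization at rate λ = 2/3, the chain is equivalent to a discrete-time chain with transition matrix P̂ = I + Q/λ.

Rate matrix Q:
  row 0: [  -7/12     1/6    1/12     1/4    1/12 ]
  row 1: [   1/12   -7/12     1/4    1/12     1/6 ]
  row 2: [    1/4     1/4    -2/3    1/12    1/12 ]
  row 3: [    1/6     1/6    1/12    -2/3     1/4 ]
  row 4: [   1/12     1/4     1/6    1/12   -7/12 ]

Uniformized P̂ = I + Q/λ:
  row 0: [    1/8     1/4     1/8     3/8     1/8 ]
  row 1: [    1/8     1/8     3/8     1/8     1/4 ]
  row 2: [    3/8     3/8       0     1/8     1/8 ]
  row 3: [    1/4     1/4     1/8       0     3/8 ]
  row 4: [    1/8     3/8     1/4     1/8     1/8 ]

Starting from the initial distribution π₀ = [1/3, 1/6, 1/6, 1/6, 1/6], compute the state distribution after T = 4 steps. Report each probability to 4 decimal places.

π = [0.1921, 0.2648, 0.1923, 0.1538, 0.1969]

t=0: π = [0.3333, 0.1667, 0.1667, 0.1667, 0.1667]
t=1: π = [0.1875, 0.2708, 0.1667, 0.1875, 0.1875]
t=2: π = [0.1901, 0.2604, 0.1953, 0.1484, 0.2057]
t=3: π = [0.1924, 0.2676, 0.1914, 0.1540, 0.1947]
t=4: π = [0.1921, 0.2648, 0.1923, 0.1538, 0.1969]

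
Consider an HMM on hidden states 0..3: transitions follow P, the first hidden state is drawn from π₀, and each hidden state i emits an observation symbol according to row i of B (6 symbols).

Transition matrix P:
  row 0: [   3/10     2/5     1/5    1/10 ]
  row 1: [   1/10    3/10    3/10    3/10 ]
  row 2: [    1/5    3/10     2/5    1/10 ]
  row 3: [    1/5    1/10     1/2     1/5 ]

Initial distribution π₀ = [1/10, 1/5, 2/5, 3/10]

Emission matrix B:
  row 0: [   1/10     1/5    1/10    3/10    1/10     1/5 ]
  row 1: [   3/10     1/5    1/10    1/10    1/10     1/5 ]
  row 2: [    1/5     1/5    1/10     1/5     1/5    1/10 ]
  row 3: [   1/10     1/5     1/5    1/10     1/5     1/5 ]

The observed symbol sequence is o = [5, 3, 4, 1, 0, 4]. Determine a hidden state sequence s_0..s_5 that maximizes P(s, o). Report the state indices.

t=0: δ = [2.000e-02, 4.000e-02, 4.000e-02, 6.000e-02]  (obs o_0=5)
t=1: δ = [3.600e-03, 1.200e-03, 6.000e-03, 1.200e-03]  ψ = [3, 1, 3, 1]  (obs o_1=3)
t=2: δ = [1.200e-04, 1.800e-04, 4.800e-04, 1.200e-04]  ψ = [2, 2, 2, 2]  (obs o_2=4)
t=3: δ = [1.920e-05, 2.880e-05, 3.840e-05, 1.080e-05]  ψ = [2, 2, 2, 1]  (obs o_3=1)
t=4: δ = [7.680e-07, 3.456e-06, 3.072e-06, 8.640e-07]  ψ = [2, 2, 2, 1]  (obs o_4=0)
t=5: δ = [6.144e-08, 1.037e-07, 2.458e-07, 2.074e-07]  ψ = [2, 1, 2, 1]  (obs o_5=4)
backtrack: best end state = 2; path = [3, 2, 2, 2, 2, 2]

path = [3, 2, 2, 2, 2, 2]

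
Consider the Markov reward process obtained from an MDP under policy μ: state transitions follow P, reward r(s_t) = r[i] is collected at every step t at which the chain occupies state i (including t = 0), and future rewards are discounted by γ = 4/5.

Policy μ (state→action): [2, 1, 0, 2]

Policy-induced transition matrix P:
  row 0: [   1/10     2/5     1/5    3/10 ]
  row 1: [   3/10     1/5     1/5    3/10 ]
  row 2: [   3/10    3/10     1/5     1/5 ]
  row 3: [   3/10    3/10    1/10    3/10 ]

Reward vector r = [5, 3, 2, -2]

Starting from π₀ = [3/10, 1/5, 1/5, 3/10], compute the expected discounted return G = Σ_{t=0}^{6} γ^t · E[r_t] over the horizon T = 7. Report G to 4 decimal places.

t=0: π = [0.3000, 0.2000, 0.2000, 0.3000], E[r] = 1.9000, γ^t·E[r] = 1.900000, running G = 1.900000
t=1: π = [0.2400, 0.3100, 0.1700, 0.2800], E[r] = 1.9100, γ^t·E[r] = 1.528000, running G = 3.428000
t=2: π = [0.2520, 0.2930, 0.1720, 0.2830], E[r] = 1.9170, γ^t·E[r] = 1.226880, running G = 4.654880
t=3: π = [0.2496, 0.2959, 0.1717, 0.2828], E[r] = 1.9135, γ^t·E[r] = 0.979712, running G = 5.634592
t=4: π = [0.2501, 0.2954, 0.1717, 0.2828], E[r] = 1.9143, γ^t·E[r] = 0.784093, running G = 6.418685
t=5: π = [0.2500, 0.2955, 0.1717, 0.2828], E[r] = 1.9141, γ^t·E[r] = 0.627216, running G = 7.045901
t=6: π = [0.2500, 0.2955, 0.1717, 0.2828], E[r] = 1.9141, γ^t·E[r] = 0.501782, running G = 7.547683

G = 7.5477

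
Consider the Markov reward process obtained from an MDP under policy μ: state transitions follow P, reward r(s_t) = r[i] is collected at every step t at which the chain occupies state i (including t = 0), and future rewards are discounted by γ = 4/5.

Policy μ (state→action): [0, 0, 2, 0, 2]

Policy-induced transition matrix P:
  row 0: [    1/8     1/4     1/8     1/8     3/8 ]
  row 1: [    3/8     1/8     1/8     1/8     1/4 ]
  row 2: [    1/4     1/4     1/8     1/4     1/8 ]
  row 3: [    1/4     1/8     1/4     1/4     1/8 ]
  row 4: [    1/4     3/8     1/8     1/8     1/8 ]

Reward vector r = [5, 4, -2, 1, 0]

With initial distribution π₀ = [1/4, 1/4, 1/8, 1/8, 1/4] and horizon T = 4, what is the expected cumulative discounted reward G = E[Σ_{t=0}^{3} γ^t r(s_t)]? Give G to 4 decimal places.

G = 6.1086

t=0: π = [0.2500, 0.2500, 0.1250, 0.1250, 0.2500], E[r] = 2.1250, γ^t·E[r] = 2.125000, running G = 2.125000
t=1: π = [0.2500, 0.2344, 0.1406, 0.1563, 0.2188], E[r] = 2.0625, γ^t·E[r] = 1.650000, running G = 3.775000
t=2: π = [0.2480, 0.2285, 0.1445, 0.1621, 0.2168], E[r] = 2.0273, γ^t·E[r] = 1.297500, running G = 5.072500
t=3: π = [0.2476, 0.2283, 0.1453, 0.1633, 0.2156], E[r] = 2.0237, γ^t·E[r] = 1.036125, running G = 6.108625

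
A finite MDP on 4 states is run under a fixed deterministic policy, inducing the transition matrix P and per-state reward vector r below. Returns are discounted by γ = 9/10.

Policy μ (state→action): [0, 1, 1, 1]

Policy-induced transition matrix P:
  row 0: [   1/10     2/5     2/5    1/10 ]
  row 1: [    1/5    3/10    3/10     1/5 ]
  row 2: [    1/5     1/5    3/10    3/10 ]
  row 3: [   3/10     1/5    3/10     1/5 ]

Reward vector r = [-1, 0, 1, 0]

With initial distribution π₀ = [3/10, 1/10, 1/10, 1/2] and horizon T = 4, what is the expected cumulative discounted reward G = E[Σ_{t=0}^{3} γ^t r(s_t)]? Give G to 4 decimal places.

G = 0.0872

t=0: π = [0.3000, 0.1000, 0.1000, 0.5000], E[r] = -0.2000, γ^t·E[r] = -0.200000, running G = -0.200000
t=1: π = [0.2200, 0.2700, 0.3300, 0.1800], E[r] = 0.1100, γ^t·E[r] = 0.099000, running G = -0.101000
t=2: π = [0.1960, 0.2710, 0.3220, 0.2110], E[r] = 0.1260, γ^t·E[r] = 0.102060, running G = 0.001060
t=3: π = [0.2015, 0.2663, 0.3196, 0.2126], E[r] = 0.1181, γ^t·E[r] = 0.086095, running G = 0.087155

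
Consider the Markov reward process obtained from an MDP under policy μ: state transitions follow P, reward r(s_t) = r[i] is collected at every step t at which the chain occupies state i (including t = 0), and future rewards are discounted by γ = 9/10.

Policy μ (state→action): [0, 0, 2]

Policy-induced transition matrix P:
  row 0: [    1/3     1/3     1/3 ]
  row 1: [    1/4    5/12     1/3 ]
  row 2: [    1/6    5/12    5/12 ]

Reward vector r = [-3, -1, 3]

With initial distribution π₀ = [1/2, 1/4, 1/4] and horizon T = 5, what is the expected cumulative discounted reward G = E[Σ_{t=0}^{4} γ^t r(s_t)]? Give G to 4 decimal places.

G = -1.1757

t=0: π = [0.5000, 0.2500, 0.2500], E[r] = -1.0000, γ^t·E[r] = -1.000000, running G = -1.000000
t=1: π = [0.2708, 0.3750, 0.3542], E[r] = -0.1250, γ^t·E[r] = -0.112500, running G = -1.112500
t=2: π = [0.2431, 0.3941, 0.3628], E[r] = -0.0347, γ^t·E[r] = -0.028125, running G = -1.140625
t=3: π = [0.2400, 0.3964, 0.3636], E[r] = -0.0258, γ^t·E[r] = -0.018773, running G = -1.159398
t=4: π = [0.2397, 0.3967, 0.3636], E[r] = -0.0249, γ^t·E[r] = -0.016327, running G = -1.175725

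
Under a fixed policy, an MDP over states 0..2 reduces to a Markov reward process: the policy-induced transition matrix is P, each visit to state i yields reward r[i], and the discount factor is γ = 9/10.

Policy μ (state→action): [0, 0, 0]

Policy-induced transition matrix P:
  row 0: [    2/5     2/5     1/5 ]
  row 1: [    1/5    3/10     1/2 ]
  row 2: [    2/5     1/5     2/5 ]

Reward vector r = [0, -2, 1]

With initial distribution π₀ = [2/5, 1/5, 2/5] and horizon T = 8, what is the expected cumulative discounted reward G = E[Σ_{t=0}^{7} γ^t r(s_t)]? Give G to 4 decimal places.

G = -1.1317

t=0: π = [0.4000, 0.2000, 0.4000], E[r] = 0.0000, γ^t·E[r] = 0.000000, running G = 0.000000
t=1: π = [0.3600, 0.3000, 0.3400], E[r] = -0.2600, γ^t·E[r] = -0.234000, running G = -0.234000
t=2: π = [0.3400, 0.3020, 0.3580], E[r] = -0.2460, γ^t·E[r] = -0.199260, running G = -0.433260
t=3: π = [0.3396, 0.2982, 0.3622], E[r] = -0.2342, γ^t·E[r] = -0.170732, running G = -0.603992
t=4: π = [0.3404, 0.2977, 0.3619], E[r] = -0.2336, γ^t·E[r] = -0.153252, running G = -0.757244
t=5: π = [0.3405, 0.2978, 0.3617], E[r] = -0.2340, γ^t·E[r] = -0.138169, running G = -0.895412
t=6: π = [0.3404, 0.2979, 0.3617], E[r] = -0.2341, γ^t·E[r] = -0.124387, running G = -1.019799
t=7: π = [0.3404, 0.2979, 0.3617], E[r] = -0.2340, γ^t·E[r] = -0.111943, running G = -1.131743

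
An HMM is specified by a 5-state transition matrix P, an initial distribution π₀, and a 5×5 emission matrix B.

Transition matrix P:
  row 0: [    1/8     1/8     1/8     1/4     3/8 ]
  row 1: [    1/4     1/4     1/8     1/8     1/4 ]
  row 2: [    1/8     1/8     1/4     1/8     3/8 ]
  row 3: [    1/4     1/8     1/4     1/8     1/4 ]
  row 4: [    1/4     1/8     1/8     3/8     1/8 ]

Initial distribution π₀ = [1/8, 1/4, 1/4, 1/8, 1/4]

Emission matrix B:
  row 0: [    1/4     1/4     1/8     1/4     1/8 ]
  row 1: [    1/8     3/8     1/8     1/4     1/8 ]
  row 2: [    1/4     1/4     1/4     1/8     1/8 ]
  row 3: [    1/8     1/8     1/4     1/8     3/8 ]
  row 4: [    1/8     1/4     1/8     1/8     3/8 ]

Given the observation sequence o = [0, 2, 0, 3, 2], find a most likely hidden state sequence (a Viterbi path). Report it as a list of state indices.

t=0: δ = [3.125e-02, 3.125e-02, 6.250e-02, 1.562e-02, 3.125e-02]  (obs o_0=0)
t=1: δ = [9.766e-04, 9.766e-04, 3.906e-03, 2.930e-03, 2.930e-03]  ψ = [1, 1, 2, 4, 2]  (obs o_1=2)
t=2: δ = [1.831e-04, 6.104e-05, 2.441e-04, 1.373e-04, 1.831e-04]  ψ = [3, 2, 2, 4, 2]  (obs o_2=0)
t=3: δ = [1.144e-05, 7.629e-06, 7.629e-06, 8.583e-06, 1.144e-05]  ψ = [4, 2, 2, 4, 2]  (obs o_3=3)
t=4: δ = [3.576e-07, 2.384e-07, 5.364e-07, 1.073e-06, 5.364e-07]  ψ = [4, 1, 3, 4, 0]  (obs o_4=2)
backtrack: best end state = 3; path = [2, 2, 2, 4, 3]

path = [2, 2, 2, 4, 3]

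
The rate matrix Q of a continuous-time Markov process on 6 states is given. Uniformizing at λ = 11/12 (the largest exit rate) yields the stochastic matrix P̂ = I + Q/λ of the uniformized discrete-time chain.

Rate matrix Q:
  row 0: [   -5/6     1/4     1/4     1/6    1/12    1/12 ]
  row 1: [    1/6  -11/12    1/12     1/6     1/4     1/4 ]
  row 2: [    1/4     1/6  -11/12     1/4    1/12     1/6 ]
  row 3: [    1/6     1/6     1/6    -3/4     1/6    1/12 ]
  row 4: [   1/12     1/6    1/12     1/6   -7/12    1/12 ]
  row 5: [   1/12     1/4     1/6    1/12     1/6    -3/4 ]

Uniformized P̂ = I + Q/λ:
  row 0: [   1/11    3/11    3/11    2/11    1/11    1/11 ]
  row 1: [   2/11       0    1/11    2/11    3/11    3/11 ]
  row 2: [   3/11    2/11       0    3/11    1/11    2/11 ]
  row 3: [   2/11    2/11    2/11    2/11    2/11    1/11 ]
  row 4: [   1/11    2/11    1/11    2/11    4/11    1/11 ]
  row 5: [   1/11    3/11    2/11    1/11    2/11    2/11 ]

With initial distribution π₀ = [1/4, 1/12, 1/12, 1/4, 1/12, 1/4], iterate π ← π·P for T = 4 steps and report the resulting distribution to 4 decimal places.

t=0: π = [0.2500, 0.0833, 0.0833, 0.2500, 0.0833, 0.2500]
t=1: π = [0.1364, 0.2121, 0.1742, 0.1667, 0.1742, 0.1364]
t=2: π = [0.1570, 0.1680, 0.1274, 0.1853, 0.2045, 0.1577]
t=3: π = [0.1462, 0.1799, 0.1391, 0.1791, 0.2084, 0.1474]
t=4: π = [0.1488, 0.1758, 0.1345, 0.1811, 0.2101, 0.1497]

π = [0.1488, 0.1758, 0.1345, 0.1811, 0.2101, 0.1497]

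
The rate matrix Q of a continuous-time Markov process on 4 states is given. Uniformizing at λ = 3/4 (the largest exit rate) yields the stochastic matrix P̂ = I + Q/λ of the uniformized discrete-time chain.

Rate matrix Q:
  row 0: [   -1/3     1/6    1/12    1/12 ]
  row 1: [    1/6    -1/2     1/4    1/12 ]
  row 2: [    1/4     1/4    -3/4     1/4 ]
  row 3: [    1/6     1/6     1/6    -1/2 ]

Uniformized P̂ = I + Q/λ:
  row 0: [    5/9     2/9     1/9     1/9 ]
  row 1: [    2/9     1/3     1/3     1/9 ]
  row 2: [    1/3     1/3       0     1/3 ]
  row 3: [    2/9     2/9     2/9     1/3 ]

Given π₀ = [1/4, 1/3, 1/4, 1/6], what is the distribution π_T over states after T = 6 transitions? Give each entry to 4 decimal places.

t=0: π = [0.2500, 0.3333, 0.2500, 0.1667]
t=1: π = [0.3333, 0.2870, 0.1759, 0.2037]
t=2: π = [0.3529, 0.2737, 0.1780, 0.1955]
t=3: π = [0.3596, 0.2724, 0.1739, 0.1941]
t=4: π = [0.3614, 0.2718, 0.1739, 0.1929]
t=5: π = [0.3620, 0.2717, 0.1736, 0.1926]
t=6: π = [0.3622, 0.2717, 0.1736, 0.1925]

π = [0.3622, 0.2717, 0.1736, 0.1925]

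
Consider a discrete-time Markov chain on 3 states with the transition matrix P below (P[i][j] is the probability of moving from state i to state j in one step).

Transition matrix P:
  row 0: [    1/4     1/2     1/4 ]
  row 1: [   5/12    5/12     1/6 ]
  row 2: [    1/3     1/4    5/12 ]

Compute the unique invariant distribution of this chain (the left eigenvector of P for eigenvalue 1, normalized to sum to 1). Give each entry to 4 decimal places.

Balance equations π_j = Σ_i π_i·P[i][j]:
  π_0 = 1/4·π_0 + 5/12·π_1 + 1/3·π_2
  π_1 = 1/2·π_0 + 5/12·π_1 + 1/4·π_2
  normalize: π_0 + π_1 + π_2 = 1
Solving the linear system gives exactly π = [43/127, 51/127, 33/127].

π = [0.3386, 0.4016, 0.2598]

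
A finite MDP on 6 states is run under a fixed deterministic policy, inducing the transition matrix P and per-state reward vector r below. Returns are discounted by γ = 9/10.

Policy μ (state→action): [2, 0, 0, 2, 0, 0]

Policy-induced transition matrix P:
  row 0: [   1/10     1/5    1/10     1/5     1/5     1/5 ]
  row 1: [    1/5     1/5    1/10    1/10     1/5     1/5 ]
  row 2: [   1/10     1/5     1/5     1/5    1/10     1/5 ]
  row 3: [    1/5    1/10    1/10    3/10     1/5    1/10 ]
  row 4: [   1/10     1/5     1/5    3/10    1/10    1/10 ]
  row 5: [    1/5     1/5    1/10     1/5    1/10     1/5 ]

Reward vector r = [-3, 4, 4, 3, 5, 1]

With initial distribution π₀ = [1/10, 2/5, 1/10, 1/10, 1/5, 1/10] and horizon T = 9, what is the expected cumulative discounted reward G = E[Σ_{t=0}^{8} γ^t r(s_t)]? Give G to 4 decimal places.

t=0: π = [0.1000, 0.4000, 0.1000, 0.1000, 0.2000, 0.1000], E[r] = 3.1000, γ^t·E[r] = 3.100000, running G = 3.100000
t=1: π = [0.1600, 0.1900, 0.1300, 0.1900, 0.1600, 0.1700], E[r] = 2.3400, γ^t·E[r] = 2.106000, running G = 5.206000
t=2: π = [0.1550, 0.1810, 0.1290, 0.2160, 0.1540, 0.1650], E[r] = 2.3580, γ^t·E[r] = 1.909980, running G = 7.115980
t=3: π = [0.1562, 0.1784, 0.1283, 0.2189, 0.1552, 0.1630], E[r] = 2.3539, γ^t·E[r] = 1.715993, running G = 8.831973
t=4: π = [0.1560, 0.1781, 0.1284, 0.2196, 0.1554, 0.1626], E[r] = 2.3558, γ^t·E[r] = 1.545640, running G = 10.377613
t=5: π = [0.1560, 0.1780, 0.1284, 0.2197, 0.1554, 0.1625], E[r] = 2.3560, γ^t·E[r] = 1.391181, running G = 11.768794
t=6: π = [0.1560, 0.1780, 0.1284, 0.2197, 0.1554, 0.1625], E[r] = 2.3560, γ^t·E[r] = 1.252090, running G = 13.020884
t=7: π = [0.1560, 0.1780, 0.1284, 0.2197, 0.1554, 0.1625], E[r] = 2.3560, γ^t·E[r] = 1.126884, running G = 14.147768
t=8: π = [0.1560, 0.1780, 0.1284, 0.2197, 0.1554, 0.1625], E[r] = 2.3560, γ^t·E[r] = 1.014196, running G = 15.161964

G = 15.1620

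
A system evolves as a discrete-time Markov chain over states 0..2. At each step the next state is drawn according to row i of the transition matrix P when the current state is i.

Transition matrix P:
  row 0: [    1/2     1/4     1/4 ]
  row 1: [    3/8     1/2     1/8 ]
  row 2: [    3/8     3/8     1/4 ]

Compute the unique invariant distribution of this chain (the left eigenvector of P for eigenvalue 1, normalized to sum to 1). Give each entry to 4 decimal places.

Balance equations π_j = Σ_i π_i·P[i][j]:
  π_0 = 1/2·π_0 + 3/8·π_1 + 3/8·π_2
  π_1 = 1/4·π_0 + 1/2·π_1 + 3/8·π_2
  normalize: π_0 + π_1 + π_2 = 1
Solving the linear system gives exactly π = [3/7, 18/49, 10/49].

π = [0.4286, 0.3673, 0.2041]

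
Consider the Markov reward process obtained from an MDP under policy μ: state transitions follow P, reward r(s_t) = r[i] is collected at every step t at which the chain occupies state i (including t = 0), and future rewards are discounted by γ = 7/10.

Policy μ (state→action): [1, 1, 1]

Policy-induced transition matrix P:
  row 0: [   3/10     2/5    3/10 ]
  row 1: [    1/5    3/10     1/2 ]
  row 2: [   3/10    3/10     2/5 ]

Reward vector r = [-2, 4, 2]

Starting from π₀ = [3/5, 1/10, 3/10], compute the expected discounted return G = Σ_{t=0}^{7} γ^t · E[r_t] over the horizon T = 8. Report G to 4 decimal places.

G = 3.1838

t=0: π = [0.6000, 0.1000, 0.3000], E[r] = -0.2000, γ^t·E[r] = -0.200000, running G = -0.200000
t=1: π = [0.2900, 0.3600, 0.3500], E[r] = 1.5600, γ^t·E[r] = 1.092000, running G = 0.892000
t=2: π = [0.2640, 0.3290, 0.4070], E[r] = 1.6020, γ^t·E[r] = 0.784980, running G = 1.676980
t=3: π = [0.2671, 0.3264, 0.4065], E[r] = 1.5844, γ^t·E[r] = 0.543449, running G = 2.220429
t=4: π = [0.2674, 0.3267, 0.4059], E[r] = 1.5840, γ^t·E[r] = 0.380314, running G = 2.600743
t=5: π = [0.2673, 0.3267, 0.4059], E[r] = 1.5842, γ^t·E[r] = 0.266249, running G = 2.866992
t=6: π = [0.2673, 0.3267, 0.4059], E[r] = 1.5842, γ^t·E[r] = 0.186375, running G = 3.053367
t=7: π = [0.2673, 0.3267, 0.4059], E[r] = 1.5842, γ^t·E[r] = 0.130462, running G = 3.183829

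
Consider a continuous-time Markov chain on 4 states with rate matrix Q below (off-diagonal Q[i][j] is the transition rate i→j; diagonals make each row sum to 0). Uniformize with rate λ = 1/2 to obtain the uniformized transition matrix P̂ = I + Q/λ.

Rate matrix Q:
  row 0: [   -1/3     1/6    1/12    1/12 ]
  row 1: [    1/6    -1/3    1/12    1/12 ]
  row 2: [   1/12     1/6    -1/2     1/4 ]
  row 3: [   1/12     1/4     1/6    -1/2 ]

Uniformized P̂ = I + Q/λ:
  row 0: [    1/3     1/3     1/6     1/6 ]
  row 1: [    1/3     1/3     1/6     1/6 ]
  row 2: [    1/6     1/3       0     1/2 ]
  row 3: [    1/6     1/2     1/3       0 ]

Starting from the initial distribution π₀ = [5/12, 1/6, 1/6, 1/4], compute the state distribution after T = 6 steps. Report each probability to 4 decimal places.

t=0: π = [0.4167, 0.1667, 0.1667, 0.2500]
t=1: π = [0.2639, 0.3750, 0.1806, 0.1806]
t=2: π = [0.2731, 0.3634, 0.1667, 0.1968]
t=3: π = [0.2728, 0.3661, 0.1717, 0.1894]
t=4: π = [0.2731, 0.3649, 0.1696, 0.1923]
t=5: π = [0.2730, 0.3654, 0.1704, 0.1912]
t=6: π = [0.2731, 0.3652, 0.1701, 0.1916]

π = [0.2731, 0.3652, 0.1701, 0.1916]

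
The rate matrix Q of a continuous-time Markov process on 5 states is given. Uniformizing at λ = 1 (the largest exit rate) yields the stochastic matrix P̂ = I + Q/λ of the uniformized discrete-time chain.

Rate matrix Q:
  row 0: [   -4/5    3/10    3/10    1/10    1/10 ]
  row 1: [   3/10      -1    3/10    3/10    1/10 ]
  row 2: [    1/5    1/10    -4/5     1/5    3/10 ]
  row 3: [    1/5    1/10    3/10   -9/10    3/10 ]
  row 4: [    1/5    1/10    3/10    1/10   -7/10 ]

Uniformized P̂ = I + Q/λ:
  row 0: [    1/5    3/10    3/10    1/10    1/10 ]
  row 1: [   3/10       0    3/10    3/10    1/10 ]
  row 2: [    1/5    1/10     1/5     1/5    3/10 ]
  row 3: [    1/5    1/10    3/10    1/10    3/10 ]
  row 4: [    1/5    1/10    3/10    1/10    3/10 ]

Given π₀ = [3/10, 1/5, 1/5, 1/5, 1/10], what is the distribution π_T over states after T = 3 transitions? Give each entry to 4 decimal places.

π = [0.2130, 0.1298, 0.2728, 0.1532, 0.2312]

t=0: π = [0.3000, 0.2000, 0.2000, 0.2000, 0.1000]
t=1: π = [0.2200, 0.1400, 0.2800, 0.1600, 0.2000]
t=2: π = [0.2140, 0.1300, 0.2720, 0.1560, 0.2280]
t=3: π = [0.2130, 0.1298, 0.2728, 0.1532, 0.2312]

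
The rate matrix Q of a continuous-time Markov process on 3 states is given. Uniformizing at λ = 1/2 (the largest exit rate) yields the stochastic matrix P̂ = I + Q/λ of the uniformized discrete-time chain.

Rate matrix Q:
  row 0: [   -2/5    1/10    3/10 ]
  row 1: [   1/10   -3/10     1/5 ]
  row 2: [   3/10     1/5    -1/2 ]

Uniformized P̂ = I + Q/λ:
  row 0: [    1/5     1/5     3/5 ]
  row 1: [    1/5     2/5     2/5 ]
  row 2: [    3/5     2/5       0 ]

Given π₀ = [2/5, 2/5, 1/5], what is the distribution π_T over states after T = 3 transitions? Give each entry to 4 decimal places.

t=0: π = [0.4000, 0.4000, 0.2000]
t=1: π = [0.2800, 0.3200, 0.4000]
t=2: π = [0.3600, 0.3440, 0.2960]
t=3: π = [0.3184, 0.3280, 0.3536]

π = [0.3184, 0.3280, 0.3536]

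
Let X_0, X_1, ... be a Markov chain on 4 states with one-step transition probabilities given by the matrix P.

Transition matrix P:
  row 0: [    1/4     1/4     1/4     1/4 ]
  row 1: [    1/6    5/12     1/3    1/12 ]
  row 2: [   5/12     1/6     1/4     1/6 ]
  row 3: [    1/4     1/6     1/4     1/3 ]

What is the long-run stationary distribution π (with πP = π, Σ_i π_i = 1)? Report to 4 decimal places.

π = [0.2741, 0.2527, 0.2711, 0.2021]

Balance equations π_j = Σ_i π_i·P[i][j]:
  π_0 = 1/4·π_0 + 1/6·π_1 + 5/12·π_2 + 1/4·π_3
  π_1 = 1/4·π_0 + 5/12·π_1 + 1/6·π_2 + 1/6·π_3
  π_2 = 1/4·π_0 + 1/3·π_1 + 1/4·π_2 + 1/4·π_3
  normalize: π_0 + π_1 + π_2 + π_3 = 1
Solving the linear system gives exactly π = [179/653, 165/653, 177/653, 132/653].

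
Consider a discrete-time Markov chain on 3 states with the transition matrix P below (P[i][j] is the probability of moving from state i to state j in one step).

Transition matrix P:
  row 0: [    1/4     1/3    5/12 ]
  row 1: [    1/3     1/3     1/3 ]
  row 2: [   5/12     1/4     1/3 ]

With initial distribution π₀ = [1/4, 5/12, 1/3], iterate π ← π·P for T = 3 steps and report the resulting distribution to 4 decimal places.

t=0: π = [0.2500, 0.4167, 0.3333]
t=1: π = [0.3403, 0.3056, 0.3542]
t=2: π = [0.3345, 0.3038, 0.3617]
t=3: π = [0.3356, 0.3032, 0.3612]

π = [0.3356, 0.3032, 0.3612]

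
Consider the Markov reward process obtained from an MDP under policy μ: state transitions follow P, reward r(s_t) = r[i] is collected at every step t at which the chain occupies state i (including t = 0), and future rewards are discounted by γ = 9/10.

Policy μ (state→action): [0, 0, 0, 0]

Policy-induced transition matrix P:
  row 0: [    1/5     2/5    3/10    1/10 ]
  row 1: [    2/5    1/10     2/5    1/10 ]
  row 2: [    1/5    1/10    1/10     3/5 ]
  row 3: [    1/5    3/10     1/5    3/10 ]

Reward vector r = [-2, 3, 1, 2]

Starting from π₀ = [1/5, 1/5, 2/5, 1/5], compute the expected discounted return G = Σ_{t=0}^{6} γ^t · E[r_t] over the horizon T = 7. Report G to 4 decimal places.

t=0: π = [0.2000, 0.2000, 0.4000, 0.2000], E[r] = 1.0000, γ^t·E[r] = 1.000000, running G = 1.000000
t=1: π = [0.2400, 0.2000, 0.2200, 0.3400], E[r] = 1.0200, γ^t·E[r] = 0.918000, running G = 1.918000
t=2: π = [0.2400, 0.2400, 0.2420, 0.2780], E[r] = 1.0380, γ^t·E[r] = 0.840780, running G = 2.758780
t=3: π = [0.2480, 0.2276, 0.2478, 0.2766], E[r] = 0.9878, γ^t·E[r] = 0.720106, running G = 3.478886
t=4: π = [0.2455, 0.2297, 0.2455, 0.2792], E[r] = 1.0021, γ^t·E[r] = 0.657478, running G = 4.136364
t=5: π = [0.2459, 0.2295, 0.2459, 0.2786], E[r] = 0.9998, γ^t·E[r] = 0.590361, running G = 4.726725
t=6: π = [0.2459, 0.2295, 0.2459, 0.2787], E[r] = 1.0000, γ^t·E[r] = 0.531444, running G = 5.258169

G = 5.2582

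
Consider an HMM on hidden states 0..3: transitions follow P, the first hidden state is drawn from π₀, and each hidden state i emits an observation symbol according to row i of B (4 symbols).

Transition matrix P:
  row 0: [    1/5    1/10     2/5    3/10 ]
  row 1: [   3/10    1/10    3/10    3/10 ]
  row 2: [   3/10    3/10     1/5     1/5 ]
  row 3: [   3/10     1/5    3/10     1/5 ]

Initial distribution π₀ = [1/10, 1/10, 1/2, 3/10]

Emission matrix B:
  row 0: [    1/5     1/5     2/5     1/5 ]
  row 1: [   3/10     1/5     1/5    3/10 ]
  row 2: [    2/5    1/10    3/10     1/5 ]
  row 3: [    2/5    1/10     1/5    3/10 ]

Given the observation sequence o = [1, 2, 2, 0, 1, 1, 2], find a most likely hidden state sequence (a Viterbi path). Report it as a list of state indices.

path = [2, 0, 0, 2, 1, 0, 2]

t=0: δ = [2.000e-02, 2.000e-02, 5.000e-02, 3.000e-02]  (obs o_0=1)
t=1: δ = [6.000e-03, 3.000e-03, 3.000e-03, 2.000e-03]  ψ = [2, 2, 2, 2]  (obs o_1=2)
t=2: δ = [4.800e-04, 1.800e-04, 7.200e-04, 3.600e-04]  ψ = [0, 2, 0, 0]  (obs o_2=2)
t=3: δ = [4.320e-05, 6.480e-05, 7.680e-05, 5.760e-05]  ψ = [2, 2, 0, 0]  (obs o_3=0)
t=4: δ = [4.608e-06, 4.608e-06, 1.944e-06, 1.944e-06]  ψ = [2, 2, 1, 1]  (obs o_4=1)
t=5: δ = [2.765e-07, 1.166e-07, 1.843e-07, 1.382e-07]  ψ = [1, 2, 0, 0]  (obs o_5=1)
t=6: δ = [2.212e-08, 1.106e-08, 3.318e-08, 1.659e-08]  ψ = [0, 2, 0, 0]  (obs o_6=2)
backtrack: best end state = 2; path = [2, 0, 0, 2, 1, 0, 2]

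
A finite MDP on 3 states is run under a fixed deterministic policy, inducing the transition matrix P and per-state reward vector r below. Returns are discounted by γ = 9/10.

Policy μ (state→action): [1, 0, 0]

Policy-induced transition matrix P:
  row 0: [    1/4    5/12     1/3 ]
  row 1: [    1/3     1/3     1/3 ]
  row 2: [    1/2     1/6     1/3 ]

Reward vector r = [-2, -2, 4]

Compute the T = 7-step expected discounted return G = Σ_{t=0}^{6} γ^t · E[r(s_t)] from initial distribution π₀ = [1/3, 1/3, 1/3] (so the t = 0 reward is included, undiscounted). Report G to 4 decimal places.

G = 0.0000

t=0: π = [0.3333, 0.3333, 0.3333], E[r] = 0.0000, γ^t·E[r] = 0.000000, running G = 0.000000
t=1: π = [0.3611, 0.3056, 0.3333], E[r] = 0.0000, γ^t·E[r] = 0.000000, running G = 0.000000
t=2: π = [0.3588, 0.3079, 0.3333], E[r] = 0.0000, γ^t·E[r] = 0.000000, running G = 0.000000
t=3: π = [0.3590, 0.3077, 0.3333], E[r] = 0.0000, γ^t·E[r] = 0.000000, running G = 0.000000
t=4: π = [0.3590, 0.3077, 0.3333], E[r] = 0.0000, γ^t·E[r] = 0.000000, running G = 0.000000
t=5: π = [0.3590, 0.3077, 0.3333], E[r] = 0.0000, γ^t·E[r] = 0.000000, running G = 0.000000
t=6: π = [0.3590, 0.3077, 0.3333], E[r] = 0.0000, γ^t·E[r] = 0.000000, running G = 0.000000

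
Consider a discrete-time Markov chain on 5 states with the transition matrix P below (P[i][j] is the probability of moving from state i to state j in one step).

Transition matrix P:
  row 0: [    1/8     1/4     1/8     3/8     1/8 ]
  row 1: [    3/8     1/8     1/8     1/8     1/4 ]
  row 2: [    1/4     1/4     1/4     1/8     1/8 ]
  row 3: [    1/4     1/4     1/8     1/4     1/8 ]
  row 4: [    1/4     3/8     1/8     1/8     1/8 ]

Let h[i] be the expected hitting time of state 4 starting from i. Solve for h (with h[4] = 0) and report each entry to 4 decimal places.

First-step conditioning: h[4] = 0; for i ≠ 4, h[i] = 1 + Σ_k P[i][k]·h[k].
  h[0] = 1 + 1/8·h[0] + 1/4·h[1] + 1/8·h[2] + 3/8·h[3]
  h[1] = 1 + 3/8·h[0] + 1/8·h[1] + 1/8·h[2] + 1/8·h[3]
  h[2] = 1 + 1/4·h[0] + 1/4·h[1] + 1/4·h[2] + 1/8·h[3]
  h[3] = 1 + 1/4·h[0] + 1/4·h[1] + 1/8·h[2] + 1/4·h[3]
Solving the 4×4 linear system over states ≠ 4 gives exactly h = [72/11, 64/11, 72/11, 72/11, 0] (h[4] = 0 is the target).

h = [6.5455, 5.8182, 6.5455, 6.5455, 0.0000]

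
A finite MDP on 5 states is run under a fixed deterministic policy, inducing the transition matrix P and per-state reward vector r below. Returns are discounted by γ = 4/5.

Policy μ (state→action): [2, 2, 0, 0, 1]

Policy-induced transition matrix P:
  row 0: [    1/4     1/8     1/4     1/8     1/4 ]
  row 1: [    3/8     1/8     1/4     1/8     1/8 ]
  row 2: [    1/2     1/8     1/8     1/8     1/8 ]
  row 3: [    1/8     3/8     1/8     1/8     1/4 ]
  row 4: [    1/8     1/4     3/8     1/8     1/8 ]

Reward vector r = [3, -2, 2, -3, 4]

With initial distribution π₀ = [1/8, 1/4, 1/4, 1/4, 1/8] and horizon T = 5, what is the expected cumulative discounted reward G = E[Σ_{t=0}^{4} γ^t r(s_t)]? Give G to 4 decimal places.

G = 3.1295

t=0: π = [0.1250, 0.2500, 0.2500, 0.2500, 0.1250], E[r] = 0.1250, γ^t·E[r] = 0.125000, running G = 0.125000
t=1: π = [0.2969, 0.2031, 0.2031, 0.1250, 0.1719], E[r] = 1.2031, γ^t·E[r] = 0.962500, running G = 1.087500
t=2: π = [0.2891, 0.1777, 0.2305, 0.1250, 0.1777], E[r] = 1.3086, γ^t·E[r] = 0.837500, running G = 1.925000
t=3: π = [0.2920, 0.1785, 0.2278, 0.1250, 0.1768], E[r] = 1.3066, γ^t·E[r] = 0.669000, running G = 2.594000
t=4: π = [0.2915, 0.1783, 0.2280, 0.1250, 0.1771], E[r] = 1.3074, γ^t·E[r] = 0.535513, running G = 3.129513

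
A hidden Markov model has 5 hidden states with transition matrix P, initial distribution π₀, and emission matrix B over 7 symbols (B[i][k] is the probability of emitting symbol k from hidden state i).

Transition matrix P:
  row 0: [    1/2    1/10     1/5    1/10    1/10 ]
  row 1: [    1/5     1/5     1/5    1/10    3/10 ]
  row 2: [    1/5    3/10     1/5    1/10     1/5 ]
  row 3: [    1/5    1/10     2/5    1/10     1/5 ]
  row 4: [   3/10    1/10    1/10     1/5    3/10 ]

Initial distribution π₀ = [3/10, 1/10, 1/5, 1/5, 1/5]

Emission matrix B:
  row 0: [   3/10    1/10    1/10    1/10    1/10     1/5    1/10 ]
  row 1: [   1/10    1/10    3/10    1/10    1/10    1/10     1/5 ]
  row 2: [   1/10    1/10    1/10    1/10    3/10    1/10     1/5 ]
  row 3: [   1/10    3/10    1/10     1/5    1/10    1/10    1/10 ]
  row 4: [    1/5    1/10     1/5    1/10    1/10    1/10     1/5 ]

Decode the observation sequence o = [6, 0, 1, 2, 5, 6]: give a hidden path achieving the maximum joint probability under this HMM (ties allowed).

path = [0, 0, 0, 0, 0, 0]

t=0: δ = [3.000e-02, 2.000e-02, 4.000e-02, 2.000e-02, 4.000e-02]  (obs o_0=6)
t=1: δ = [4.500e-03, 1.200e-03, 8.000e-04, 8.000e-04, 2.400e-03]  ψ = [0, 2, 2, 4, 4]  (obs o_1=0)
t=2: δ = [2.250e-04, 4.500e-05, 9.000e-05, 1.440e-04, 7.200e-05]  ψ = [0, 0, 0, 4, 4]  (obs o_2=1)
t=3: δ = [1.125e-05, 8.100e-06, 5.760e-06, 2.250e-06, 5.760e-06]  ψ = [0, 2, 3, 0, 3]  (obs o_3=2)
t=4: δ = [1.125e-06, 1.728e-07, 2.250e-07, 1.152e-07, 2.430e-07]  ψ = [0, 2, 0, 4, 1]  (obs o_4=5)
t=5: δ = [5.625e-08, 2.250e-08, 4.500e-08, 1.125e-08, 2.250e-08]  ψ = [0, 0, 0, 0, 0]  (obs o_5=6)
backtrack: best end state = 0; path = [0, 0, 0, 0, 0, 0]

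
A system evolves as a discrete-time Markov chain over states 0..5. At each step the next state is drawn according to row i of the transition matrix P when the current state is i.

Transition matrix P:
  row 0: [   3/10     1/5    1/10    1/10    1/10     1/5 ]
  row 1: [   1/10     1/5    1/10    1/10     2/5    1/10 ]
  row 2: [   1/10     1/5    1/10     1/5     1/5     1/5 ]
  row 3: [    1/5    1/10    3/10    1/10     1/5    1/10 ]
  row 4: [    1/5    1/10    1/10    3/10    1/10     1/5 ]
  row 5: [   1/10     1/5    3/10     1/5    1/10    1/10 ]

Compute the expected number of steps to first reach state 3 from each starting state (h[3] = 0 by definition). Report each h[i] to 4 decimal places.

First-step conditioning: h[3] = 0; for i ≠ 3, h[i] = 1 + Σ_k P[i][k]·h[k].
  h[0] = 1 + 3/10·h[0] + 1/5·h[1] + 1/10·h[2] + 1/10·h[4] + 1/5·h[5]
  h[1] = 1 + 1/10·h[0] + 1/5·h[1] + 1/10·h[2] + 2/5·h[4] + 1/10·h[5]
  h[2] = 1 + 1/10·h[0] + 1/5·h[1] + 1/10·h[2] + 1/5·h[4] + 1/5·h[5]
  h[4] = 1 + 1/5·h[0] + 1/10·h[1] + 1/10·h[2] + 1/10·h[4] + 1/5·h[5]
  h[5] = 1 + 1/10·h[0] + 1/5·h[1] + 3/10·h[2] + 1/10·h[4] + 1/10·h[5]
Solving the 5×5 linear system over states ≠ 3 gives exactly h = [56640/9259, 53960/9259, 49870/9259, 0, 45580/9259, 50260/9259] (h[3] = 0 is the target).

h = [6.1173, 5.8278, 5.3861, 0.0000, 4.9228, 5.4282]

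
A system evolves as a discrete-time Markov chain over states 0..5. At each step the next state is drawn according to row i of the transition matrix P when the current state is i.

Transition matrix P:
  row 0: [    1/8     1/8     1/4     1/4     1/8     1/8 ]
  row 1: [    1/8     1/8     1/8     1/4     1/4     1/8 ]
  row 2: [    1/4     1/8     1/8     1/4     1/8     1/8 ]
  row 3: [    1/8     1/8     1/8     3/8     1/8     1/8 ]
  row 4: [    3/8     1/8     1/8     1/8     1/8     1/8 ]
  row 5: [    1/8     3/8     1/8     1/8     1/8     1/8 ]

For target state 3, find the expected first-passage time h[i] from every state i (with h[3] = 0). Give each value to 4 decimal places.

First-step conditioning: h[3] = 0; for i ≠ 3, h[i] = 1 + Σ_k P[i][k]·h[k].
  h[0] = 1 + 1/8·h[0] + 1/8·h[1] + 1/4·h[2] + 1/8·h[4] + 1/8·h[5]
  h[1] = 1 + 1/8·h[0] + 1/8·h[1] + 1/8·h[2] + 1/4·h[4] + 1/8·h[5]
  h[2] = 1 + 1/4·h[0] + 1/8·h[1] + 1/8·h[2] + 1/8·h[4] + 1/8·h[5]
  h[4] = 1 + 3/8·h[0] + 1/8·h[1] + 1/8·h[2] + 1/8·h[4] + 1/8·h[5]
  h[5] = 1 + 1/8·h[0] + 3/8·h[1] + 1/8·h[2] + 1/8·h[4] + 1/8·h[5]
Solving the 5×5 linear system over states ≠ 3 gives exactly h = [2048/443, 2080/443, 2048/443, 0, 2304/443, 2312/443] (h[3] = 0 is the target).

h = [4.6230, 4.6953, 4.6230, 0.0000, 5.2009, 5.2190]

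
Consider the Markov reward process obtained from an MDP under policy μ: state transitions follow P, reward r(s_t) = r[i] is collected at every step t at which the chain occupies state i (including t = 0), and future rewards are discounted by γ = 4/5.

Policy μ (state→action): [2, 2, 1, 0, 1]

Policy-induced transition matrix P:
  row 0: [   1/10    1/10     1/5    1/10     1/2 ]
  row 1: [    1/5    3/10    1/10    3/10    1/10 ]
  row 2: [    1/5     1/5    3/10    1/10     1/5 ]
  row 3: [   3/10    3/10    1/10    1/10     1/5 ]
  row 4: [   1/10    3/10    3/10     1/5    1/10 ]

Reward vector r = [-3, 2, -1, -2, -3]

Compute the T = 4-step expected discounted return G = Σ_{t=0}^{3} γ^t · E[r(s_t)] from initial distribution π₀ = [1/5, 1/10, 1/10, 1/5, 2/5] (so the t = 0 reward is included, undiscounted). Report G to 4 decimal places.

t=0: π = [0.2000, 0.1000, 0.1000, 0.2000, 0.4000], E[r] = -2.1000, γ^t·E[r] = -2.100000, running G = -2.100000
t=1: π = [0.1600, 0.2500, 0.2200, 0.1600, 0.2100], E[r] = -1.1500, γ^t·E[r] = -0.920000, running G = -3.020000
t=2: π = [0.1790, 0.2460, 0.2020, 0.1710, 0.2020], E[r] = -1.1950, γ^t·E[r] = -0.764800, running G = -3.784800
t=3: π = [0.1790, 0.2440, 0.1987, 0.1694, 0.2089], E[r] = -1.2132, γ^t·E[r] = -0.621158, running G = -4.405958

G = -4.4060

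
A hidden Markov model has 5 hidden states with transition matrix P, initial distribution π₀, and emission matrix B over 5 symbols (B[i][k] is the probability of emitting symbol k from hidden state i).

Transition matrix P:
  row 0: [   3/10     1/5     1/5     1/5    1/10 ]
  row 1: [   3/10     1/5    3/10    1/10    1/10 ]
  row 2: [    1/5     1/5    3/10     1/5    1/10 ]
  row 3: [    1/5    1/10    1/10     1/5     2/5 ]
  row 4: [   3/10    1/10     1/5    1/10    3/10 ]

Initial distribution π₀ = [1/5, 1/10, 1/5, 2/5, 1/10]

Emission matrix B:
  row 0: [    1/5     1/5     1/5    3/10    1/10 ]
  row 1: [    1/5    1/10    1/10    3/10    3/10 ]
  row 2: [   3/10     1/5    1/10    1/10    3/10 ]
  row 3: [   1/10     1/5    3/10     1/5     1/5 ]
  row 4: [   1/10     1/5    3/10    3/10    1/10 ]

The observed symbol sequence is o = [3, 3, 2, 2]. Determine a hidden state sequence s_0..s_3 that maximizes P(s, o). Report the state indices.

path = [3, 4, 4, 4]

t=0: δ = [6.000e-02, 3.000e-02, 2.000e-02, 8.000e-02, 3.000e-02]  (obs o_0=3)
t=1: δ = [5.400e-03, 3.600e-03, 1.200e-03, 3.200e-03, 9.600e-03]  ψ = [0, 0, 0, 3, 3]  (obs o_1=3)
t=2: δ = [5.760e-04, 1.080e-04, 1.920e-04, 3.240e-04, 8.640e-04]  ψ = [4, 0, 4, 0, 4]  (obs o_2=2)
t=3: δ = [5.184e-05, 1.152e-05, 1.728e-05, 3.456e-05, 7.776e-05]  ψ = [4, 0, 4, 0, 4]  (obs o_3=2)
backtrack: best end state = 4; path = [3, 4, 4, 4]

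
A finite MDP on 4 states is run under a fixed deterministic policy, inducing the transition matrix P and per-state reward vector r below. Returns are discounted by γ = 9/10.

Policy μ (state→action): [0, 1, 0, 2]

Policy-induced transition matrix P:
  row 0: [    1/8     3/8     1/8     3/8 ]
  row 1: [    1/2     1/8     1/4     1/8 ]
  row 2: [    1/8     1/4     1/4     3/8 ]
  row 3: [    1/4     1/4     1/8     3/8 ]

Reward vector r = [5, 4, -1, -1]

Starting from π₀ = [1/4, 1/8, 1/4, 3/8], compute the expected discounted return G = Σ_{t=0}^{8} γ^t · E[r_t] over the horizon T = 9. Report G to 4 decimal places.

t=0: π = [0.2500, 0.1250, 0.2500, 0.3750], E[r] = 1.1250, γ^t·E[r] = 1.125000, running G = 1.125000
t=1: π = [0.2188, 0.2656, 0.1719, 0.3438], E[r] = 1.6406, γ^t·E[r] = 1.476563, running G = 2.601563
t=2: π = [0.2676, 0.2441, 0.1797, 0.3086], E[r] = 1.8262, γ^t·E[r] = 1.479199, running G = 4.080762
t=3: π = [0.2551, 0.2529, 0.1780, 0.3140], E[r] = 1.7954, γ^t·E[r] = 1.308854, running G = 5.389616
t=4: π = [0.2591, 0.2503, 0.1789, 0.3118], E[r] = 1.8059, γ^t·E[r] = 1.184876, running G = 6.574492
t=5: π = [0.2578, 0.2511, 0.1786, 0.3124], E[r] = 1.8025, γ^t·E[r] = 1.064332, running G = 7.638824
t=6: π = [0.2582, 0.2508, 0.1787, 0.3122], E[r] = 1.8035, γ^t·E[r] = 0.958456, running G = 8.597281
t=7: π = [0.2581, 0.2509, 0.1787, 0.3123], E[r] = 1.8032, γ^t·E[r] = 0.862450, running G = 9.459731
t=8: π = [0.2581, 0.2509, 0.1787, 0.3123], E[r] = 1.8033, γ^t·E[r] = 0.776250, running G = 10.235982

G = 10.2360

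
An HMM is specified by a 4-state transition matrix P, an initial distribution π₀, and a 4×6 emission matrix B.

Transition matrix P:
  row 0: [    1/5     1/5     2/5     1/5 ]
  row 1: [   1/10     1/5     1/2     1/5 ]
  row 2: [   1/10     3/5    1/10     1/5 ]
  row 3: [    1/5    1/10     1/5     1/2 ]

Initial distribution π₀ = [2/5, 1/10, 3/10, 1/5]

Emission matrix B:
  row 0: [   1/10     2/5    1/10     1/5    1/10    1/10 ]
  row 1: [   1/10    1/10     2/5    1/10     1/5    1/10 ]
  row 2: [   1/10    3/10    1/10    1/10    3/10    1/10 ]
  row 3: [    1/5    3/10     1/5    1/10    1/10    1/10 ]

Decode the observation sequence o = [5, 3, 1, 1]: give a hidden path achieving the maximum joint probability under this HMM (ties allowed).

path = [3, 3, 3, 3]

t=0: δ = [4.000e-02, 1.000e-02, 3.000e-02, 2.000e-02]  (obs o_0=5)
t=1: δ = [1.600e-03, 1.800e-03, 1.600e-03, 1.000e-03]  ψ = [0, 2, 0, 3]  (obs o_1=3)
t=2: δ = [1.280e-04, 9.600e-05, 2.700e-04, 1.500e-04]  ψ = [0, 2, 1, 3]  (obs o_2=1)
t=3: δ = [1.200e-05, 1.620e-05, 1.536e-05, 2.250e-05]  ψ = [3, 2, 0, 3]  (obs o_3=1)
backtrack: best end state = 3; path = [3, 3, 3, 3]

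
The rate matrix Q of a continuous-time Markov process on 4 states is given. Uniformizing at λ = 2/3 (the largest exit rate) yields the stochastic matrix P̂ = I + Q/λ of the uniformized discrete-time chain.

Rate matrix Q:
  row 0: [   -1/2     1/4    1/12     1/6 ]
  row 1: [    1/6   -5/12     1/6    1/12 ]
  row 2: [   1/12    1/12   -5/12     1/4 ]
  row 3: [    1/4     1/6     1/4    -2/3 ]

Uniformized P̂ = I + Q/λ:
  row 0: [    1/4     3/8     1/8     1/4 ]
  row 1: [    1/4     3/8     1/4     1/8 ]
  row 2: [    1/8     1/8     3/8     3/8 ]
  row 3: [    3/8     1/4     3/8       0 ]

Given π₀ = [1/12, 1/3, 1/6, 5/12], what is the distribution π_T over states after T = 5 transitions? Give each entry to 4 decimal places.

t=0: π = [0.0833, 0.3333, 0.1667, 0.4167]
t=1: π = [0.2813, 0.2813, 0.3125, 0.1250]
t=2: π = [0.2266, 0.2813, 0.2695, 0.2227]
t=3: π = [0.2441, 0.2798, 0.2832, 0.1929]
t=4: π = [0.2387, 0.2801, 0.2790, 0.2022]
t=5: π = [0.2404, 0.2800, 0.2803, 0.1993]

π = [0.2404, 0.2800, 0.2803, 0.1993]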